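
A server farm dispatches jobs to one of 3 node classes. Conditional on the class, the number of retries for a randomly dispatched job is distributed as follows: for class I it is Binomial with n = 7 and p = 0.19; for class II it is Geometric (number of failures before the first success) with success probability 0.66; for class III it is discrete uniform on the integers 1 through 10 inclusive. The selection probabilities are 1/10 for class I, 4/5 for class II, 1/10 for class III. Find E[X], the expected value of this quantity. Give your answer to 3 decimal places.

1.095

Component means — I: 1.33; II: 0.515152; III: 5.5.
E[X] = 0.1·1.33 + 0.8·0.515152 + 0.1·5.5 = 1.09512.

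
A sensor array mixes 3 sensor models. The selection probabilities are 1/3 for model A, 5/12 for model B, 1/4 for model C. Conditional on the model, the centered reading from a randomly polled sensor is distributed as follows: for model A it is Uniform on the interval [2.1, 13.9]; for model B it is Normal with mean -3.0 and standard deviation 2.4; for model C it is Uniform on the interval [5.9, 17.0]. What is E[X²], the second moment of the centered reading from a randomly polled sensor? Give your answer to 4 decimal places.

For each component E[X²] = Var + (mean)², giving A: 75.6033; B: 14.76; C: 141.37.
Overall E[X²] = 0.333333·75.6033 + 0.416667·14.76 + 0.25·141.37 = 66.6936.

66.6936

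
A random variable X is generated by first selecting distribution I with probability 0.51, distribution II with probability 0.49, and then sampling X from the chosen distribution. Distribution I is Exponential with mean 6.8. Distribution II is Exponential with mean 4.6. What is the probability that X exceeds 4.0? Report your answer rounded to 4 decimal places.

Conditional on each component, P(X > 4.0): I: 0.555306; II: 0.419134.
By total probability, P(X > 4.0) = 0.51·0.555306 + 0.49·0.419134 = 0.488582.

0.4886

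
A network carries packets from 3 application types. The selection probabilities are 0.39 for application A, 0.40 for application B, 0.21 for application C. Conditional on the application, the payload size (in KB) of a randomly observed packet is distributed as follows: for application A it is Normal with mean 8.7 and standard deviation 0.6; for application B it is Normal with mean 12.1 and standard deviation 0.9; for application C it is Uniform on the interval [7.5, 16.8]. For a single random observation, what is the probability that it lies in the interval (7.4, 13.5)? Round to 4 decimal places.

Conditional on each application, P(7.4 < X < 13.5): A: 0.98487; B: 0.940093; C: 0.645161.
By total probability, P(7.4 < X < 13.5) = 0.39·0.98487 + 0.4·0.940093 + 0.21·0.645161 = 0.89562.

0.8956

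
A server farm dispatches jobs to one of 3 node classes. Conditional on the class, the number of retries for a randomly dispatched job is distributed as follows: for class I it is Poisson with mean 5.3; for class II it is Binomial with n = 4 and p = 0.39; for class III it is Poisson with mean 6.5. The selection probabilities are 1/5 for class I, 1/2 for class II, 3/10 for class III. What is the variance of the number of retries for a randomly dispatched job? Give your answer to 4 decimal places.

8.6315

Per component, I: μ=5.3, E[X²]=33.39; II: μ=1.56, E[X²]=3.3852; III: μ=6.5, E[X²]=48.75.
E[X] = 0.2·5.3 + 0.5·1.56 + 0.3·6.5 = 3.79.
E[X²] = 0.2·33.39 + 0.5·3.3852 + 0.3·48.75 = 22.9956.
Var(X) = E[X²] − (E[X])² = 22.9956 − 14.3641 = 8.6315.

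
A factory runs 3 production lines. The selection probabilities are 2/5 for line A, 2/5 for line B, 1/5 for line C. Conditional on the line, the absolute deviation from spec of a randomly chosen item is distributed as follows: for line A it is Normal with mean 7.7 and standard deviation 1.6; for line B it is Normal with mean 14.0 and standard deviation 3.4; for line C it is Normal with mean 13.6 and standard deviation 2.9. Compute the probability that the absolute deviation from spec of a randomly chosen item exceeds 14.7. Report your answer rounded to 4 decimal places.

0.2378

Conditional on each line, P(X > 14.7): A: 6.07162e-06; B: 0.418441; C: 0.352229.
By total probability, P(X > 14.7) = 0.4·6.07162e-06 + 0.4·0.418441 + 0.2·0.352229 = 0.237825.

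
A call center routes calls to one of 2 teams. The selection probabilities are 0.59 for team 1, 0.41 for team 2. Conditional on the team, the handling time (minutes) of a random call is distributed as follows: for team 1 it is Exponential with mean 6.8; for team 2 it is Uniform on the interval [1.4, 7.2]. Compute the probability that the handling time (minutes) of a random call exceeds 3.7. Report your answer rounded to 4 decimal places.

0.5898

Conditional on each team, P(X > 3.7): 1: 0.580354; 2: 0.603448.
By total probability, P(X > 3.7) = 0.59·0.580354 + 0.41·0.603448 = 0.589822.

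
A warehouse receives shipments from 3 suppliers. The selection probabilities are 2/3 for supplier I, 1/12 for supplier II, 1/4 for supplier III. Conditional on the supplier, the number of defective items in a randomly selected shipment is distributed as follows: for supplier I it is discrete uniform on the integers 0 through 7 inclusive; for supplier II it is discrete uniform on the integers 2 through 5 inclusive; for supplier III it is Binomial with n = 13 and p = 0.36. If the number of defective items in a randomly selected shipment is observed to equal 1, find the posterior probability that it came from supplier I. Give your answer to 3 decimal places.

0.938

Likelihoods P(X=1 | ·): I: 0.125; II: 0; III: 0.0221007.
Posterior ∝ prior × likelihood. Numerator for I: 0.666667·0.125 = 0.0833333.
Normalizing constant: 0.666667·0.125 + 0.0833333·0 + 0.25·0.0221007 = 0.0888585.
P(I | observation) = 0.0833333 / 0.0888585 = 0.937821.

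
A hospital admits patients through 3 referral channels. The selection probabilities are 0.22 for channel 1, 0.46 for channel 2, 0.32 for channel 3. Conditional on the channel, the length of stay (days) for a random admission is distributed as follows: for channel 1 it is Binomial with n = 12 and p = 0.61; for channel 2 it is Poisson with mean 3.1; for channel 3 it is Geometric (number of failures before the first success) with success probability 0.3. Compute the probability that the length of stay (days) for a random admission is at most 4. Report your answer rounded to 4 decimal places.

Conditional on each channel, P(X ≤ 4): 1: 0.049348; 2: 0.798189; 3: 0.83193.
By total probability, P(X ≤ 4) = 0.22·0.049348 + 0.46·0.798189 + 0.32·0.83193 = 0.644241.

0.6442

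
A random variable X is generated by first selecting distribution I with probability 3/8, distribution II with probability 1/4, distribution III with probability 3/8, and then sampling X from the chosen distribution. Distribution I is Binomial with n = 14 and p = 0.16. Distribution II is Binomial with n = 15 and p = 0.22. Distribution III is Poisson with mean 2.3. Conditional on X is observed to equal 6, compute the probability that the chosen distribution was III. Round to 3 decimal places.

Likelihoods P(X=6 | ·): I: 0.0124885; II: 0.0606445; III: 0.0206138.
Posterior ∝ prior × likelihood. Numerator for III: 0.375·0.0206138 = 0.00773016.
Normalizing constant: 0.375·0.0124885 + 0.25·0.0606445 + 0.375·0.0206138 = 0.0275745.
P(III | observation) = 0.00773016 / 0.0275745 = 0.280338.

0.280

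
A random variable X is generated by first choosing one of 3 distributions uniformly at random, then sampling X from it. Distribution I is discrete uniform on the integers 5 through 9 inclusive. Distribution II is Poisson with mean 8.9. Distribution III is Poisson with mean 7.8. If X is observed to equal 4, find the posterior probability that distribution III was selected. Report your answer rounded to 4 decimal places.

0.6393

Likelihoods P(X=4 | ·): I: 0; II: 0.0356556; III: 0.0631932.
Posterior ∝ prior × likelihood. Numerator for III: 0.333333·0.0631932 = 0.0210644.
Normalizing constant: 0.333333·0 + 0.333333·0.0356556 + 0.333333·0.0631932 = 0.0329496.
P(III | observation) = 0.0210644 / 0.0329496 = 0.639291.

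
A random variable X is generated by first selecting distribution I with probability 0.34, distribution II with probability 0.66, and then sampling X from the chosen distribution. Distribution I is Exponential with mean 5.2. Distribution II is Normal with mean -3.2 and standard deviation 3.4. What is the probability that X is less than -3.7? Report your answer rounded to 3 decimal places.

0.291

Conditional on each component, P(X < -3.7): I: 0; II: 0.441543.
By total probability, P(X < -3.7) = 0.34·0 + 0.66·0.441543 = 0.291418.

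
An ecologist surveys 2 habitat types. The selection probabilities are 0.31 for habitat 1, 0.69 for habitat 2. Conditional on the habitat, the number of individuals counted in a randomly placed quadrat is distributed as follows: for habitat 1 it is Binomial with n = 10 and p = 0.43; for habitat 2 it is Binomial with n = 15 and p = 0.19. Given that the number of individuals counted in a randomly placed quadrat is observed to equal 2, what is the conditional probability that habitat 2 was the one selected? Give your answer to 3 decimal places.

0.855

Likelihoods P(X=2 | ·): 1: 0.0927146; 2: 0.244907.
Posterior ∝ prior × likelihood. Numerator for 2: 0.69·0.244907 = 0.168986.
Normalizing constant: 0.31·0.0927146 + 0.69·0.244907 = 0.197728.
P(2 | observation) = 0.168986 / 0.197728 = 0.854641.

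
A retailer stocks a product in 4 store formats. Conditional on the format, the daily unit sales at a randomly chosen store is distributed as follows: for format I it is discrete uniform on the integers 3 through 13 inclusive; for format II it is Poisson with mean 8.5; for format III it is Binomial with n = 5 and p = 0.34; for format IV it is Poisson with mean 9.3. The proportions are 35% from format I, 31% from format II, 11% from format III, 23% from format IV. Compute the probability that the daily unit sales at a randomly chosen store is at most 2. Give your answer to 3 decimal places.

Conditional on each format, P(X ≤ 2): I: 0; II: 0.00928324; III: 0.780149; IV: 0.00489531.
By total probability, P(X ≤ 2) = 0.35·0 + 0.31·0.00928324 + 0.11·0.780149 + 0.23·0.00489531 = 0.0898201.

0.090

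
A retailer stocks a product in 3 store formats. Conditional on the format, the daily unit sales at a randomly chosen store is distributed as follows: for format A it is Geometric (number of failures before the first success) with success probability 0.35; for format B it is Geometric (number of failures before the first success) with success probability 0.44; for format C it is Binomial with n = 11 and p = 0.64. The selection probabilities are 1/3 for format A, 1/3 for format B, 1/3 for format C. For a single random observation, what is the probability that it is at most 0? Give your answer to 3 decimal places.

0.263

Conditional on each format, P(X ≤ 0): A: 0.35; B: 0.44; C: 1.31622e-05.
By total probability, P(X ≤ 0) = 0.333333·0.35 + 0.333333·0.44 + 0.333333·1.31622e-05 = 0.263338.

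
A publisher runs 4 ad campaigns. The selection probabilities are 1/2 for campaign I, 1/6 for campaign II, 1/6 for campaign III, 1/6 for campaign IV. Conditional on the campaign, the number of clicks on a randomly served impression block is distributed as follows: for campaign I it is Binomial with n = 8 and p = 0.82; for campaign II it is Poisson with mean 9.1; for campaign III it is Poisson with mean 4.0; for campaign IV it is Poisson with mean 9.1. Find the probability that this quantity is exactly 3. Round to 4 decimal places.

0.0402

Conditional on each campaign, P(X = 3): I: 0.00583435; II: 0.0140247; III: 0.195367; IV: 0.0140247.
By total probability, P(X = 3) = 0.5·0.00583435 + 0.166667·0.0140247 + 0.166667·0.195367 + 0.166667·0.0140247 = 0.0401532.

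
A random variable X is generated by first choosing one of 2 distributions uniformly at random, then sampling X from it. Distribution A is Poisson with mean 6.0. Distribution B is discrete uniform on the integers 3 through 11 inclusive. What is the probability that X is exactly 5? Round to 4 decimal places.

Conditional on each component, P(X = 5): A: 0.160623; B: 0.111111.
By total probability, P(X = 5) = 0.5·0.160623 + 0.5·0.111111 = 0.135867.

0.1359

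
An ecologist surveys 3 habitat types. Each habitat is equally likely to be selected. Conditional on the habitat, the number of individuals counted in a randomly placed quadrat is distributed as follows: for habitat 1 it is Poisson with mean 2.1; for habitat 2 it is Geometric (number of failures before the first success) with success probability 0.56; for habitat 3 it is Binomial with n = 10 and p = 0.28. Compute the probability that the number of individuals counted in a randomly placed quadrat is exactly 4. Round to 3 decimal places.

0.100

Conditional on each habitat, P(X = 4): 1: 0.099231; 2: 0.0209893; 3: 0.179823.
By total probability, P(X = 4) = 0.333333·0.099231 + 0.333333·0.0209893 + 0.333333·0.179823 = 0.100015.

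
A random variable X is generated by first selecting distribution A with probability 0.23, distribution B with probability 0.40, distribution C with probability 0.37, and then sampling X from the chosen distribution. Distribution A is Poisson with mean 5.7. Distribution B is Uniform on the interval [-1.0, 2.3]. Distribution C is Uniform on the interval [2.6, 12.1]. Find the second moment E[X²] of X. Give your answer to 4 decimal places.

32.0867

For each component E[X²] = Var + (mean)², giving A: 38.19; B: 1.33; C: 61.5433.
Overall E[X²] = 0.23·38.19 + 0.4·1.33 + 0.37·61.5433 = 32.0867.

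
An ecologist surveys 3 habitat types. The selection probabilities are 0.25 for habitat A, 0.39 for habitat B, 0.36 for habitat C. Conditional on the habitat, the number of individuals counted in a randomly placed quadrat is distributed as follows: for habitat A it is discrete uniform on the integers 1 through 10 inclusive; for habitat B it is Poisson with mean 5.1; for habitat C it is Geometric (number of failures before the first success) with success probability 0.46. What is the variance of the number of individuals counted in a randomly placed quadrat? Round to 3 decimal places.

Per component, A: μ=5.5, E[X²]=38.5; B: μ=5.1, E[X²]=31.11; C: μ=1.17391, E[X²]=3.93006.
E[X] = 0.25·5.5 + 0.39·5.1 + 0.36·1.17391 = 3.78661.
E[X²] = 0.25·38.5 + 0.39·31.11 + 0.36·3.93006 = 23.1727.
Var(X) = E[X²] − (E[X])² = 23.1727 − 14.3384 = 8.83432.

8.834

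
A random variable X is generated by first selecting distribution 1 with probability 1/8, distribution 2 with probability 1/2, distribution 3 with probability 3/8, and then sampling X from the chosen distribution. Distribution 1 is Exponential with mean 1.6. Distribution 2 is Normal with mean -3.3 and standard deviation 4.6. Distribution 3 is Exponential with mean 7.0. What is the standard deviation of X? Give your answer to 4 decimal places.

Per component, 1: μ=1.6, E[X²]=5.12; 2: μ=-3.3, E[X²]=32.05; 3: μ=7, E[X²]=98.
E[X] = 0.125·1.6 + 0.5·-3.3 + 0.375·7 = 1.175.
E[X²] = 0.125·5.12 + 0.5·32.05 + 0.375·98 = 53.415.
Var(X) = E[X²] − (E[X])² = 53.415 − 1.38063 = 52.0344.
SD(X) = √52.0344 = 7.21349.

7.2135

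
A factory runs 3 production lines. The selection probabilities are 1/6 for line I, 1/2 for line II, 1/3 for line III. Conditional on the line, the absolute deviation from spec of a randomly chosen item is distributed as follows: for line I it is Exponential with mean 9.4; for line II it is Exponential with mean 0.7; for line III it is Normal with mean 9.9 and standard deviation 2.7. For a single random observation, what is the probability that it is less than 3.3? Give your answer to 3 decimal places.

0.547

Conditional on each line, P(X < 3.3): I: 0.296061; II: 0.991034; III: 0.00725377.
By total probability, P(X < 3.3) = 0.166667·0.296061 + 0.5·0.991034 + 0.333333·0.00725377 = 0.547278.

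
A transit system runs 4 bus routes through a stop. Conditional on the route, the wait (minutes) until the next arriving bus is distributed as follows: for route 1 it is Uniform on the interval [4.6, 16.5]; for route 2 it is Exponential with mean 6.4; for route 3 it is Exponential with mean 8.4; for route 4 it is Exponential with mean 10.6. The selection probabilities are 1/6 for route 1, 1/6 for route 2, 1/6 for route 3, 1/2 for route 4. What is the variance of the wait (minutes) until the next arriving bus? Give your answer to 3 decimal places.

79.325

Per component, 1: μ=10.55, E[X²]=123.103; 2: μ=6.4, E[X²]=81.92; 3: μ=8.4, E[X²]=141.12; 4: μ=10.6, E[X²]=224.72.
E[X] = 0.166667·10.55 + 0.166667·6.4 + 0.166667·8.4 + 0.5·10.6 = 9.525.
E[X²] = 0.166667·123.103 + 0.166667·81.92 + 0.166667·141.12 + 0.5·224.72 = 170.051.
Var(X) = E[X²] − (E[X])² = 170.051 − 90.7256 = 79.3249.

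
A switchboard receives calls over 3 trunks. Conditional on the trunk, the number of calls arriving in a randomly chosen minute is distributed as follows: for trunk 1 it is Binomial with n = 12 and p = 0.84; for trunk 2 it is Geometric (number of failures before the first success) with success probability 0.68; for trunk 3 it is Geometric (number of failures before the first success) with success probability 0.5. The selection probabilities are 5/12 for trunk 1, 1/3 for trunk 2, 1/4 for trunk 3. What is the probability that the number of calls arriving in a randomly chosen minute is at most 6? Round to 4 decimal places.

0.5840

Conditional on each trunk, P(X ≤ 6): 1: 0.00645033; 2: 0.999656; 3: 0.992188.
By total probability, P(X ≤ 6) = 0.416667·0.00645033 + 0.333333·0.999656 + 0.25·0.992188 = 0.583953.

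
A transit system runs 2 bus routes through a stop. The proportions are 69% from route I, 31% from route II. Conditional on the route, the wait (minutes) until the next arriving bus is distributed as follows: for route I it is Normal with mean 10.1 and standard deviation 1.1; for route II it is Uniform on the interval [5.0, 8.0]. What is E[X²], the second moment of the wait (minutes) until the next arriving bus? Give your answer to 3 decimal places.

For each component E[X²] = Var + (mean)², giving I: 103.22; II: 43.
Overall E[X²] = 0.69·103.22 + 0.31·43 = 84.5518.

84.552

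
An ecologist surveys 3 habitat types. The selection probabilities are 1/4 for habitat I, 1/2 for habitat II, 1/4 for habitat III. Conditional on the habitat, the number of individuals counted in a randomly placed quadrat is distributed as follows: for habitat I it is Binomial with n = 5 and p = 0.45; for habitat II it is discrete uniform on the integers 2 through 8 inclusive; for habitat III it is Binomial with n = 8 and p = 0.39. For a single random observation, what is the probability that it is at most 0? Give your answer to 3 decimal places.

0.017

Conditional on each habitat, P(X ≤ 0): I: 0.0503284; II: 0; III: 0.0191707.
By total probability, P(X ≤ 0) = 0.25·0.0503284 + 0.5·0 + 0.25·0.0191707 = 0.0173748.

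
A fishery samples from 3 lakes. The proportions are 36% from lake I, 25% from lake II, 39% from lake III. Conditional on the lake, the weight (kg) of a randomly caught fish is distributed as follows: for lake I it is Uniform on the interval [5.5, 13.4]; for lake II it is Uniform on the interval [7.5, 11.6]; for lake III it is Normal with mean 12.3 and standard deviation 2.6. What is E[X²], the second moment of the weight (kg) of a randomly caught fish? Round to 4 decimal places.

For each component E[X²] = Var + (mean)², giving I: 94.5033; II: 92.6033; III: 158.05.
Overall E[X²] = 0.36·94.5033 + 0.25·92.6033 + 0.39·158.05 = 118.812.

118.8115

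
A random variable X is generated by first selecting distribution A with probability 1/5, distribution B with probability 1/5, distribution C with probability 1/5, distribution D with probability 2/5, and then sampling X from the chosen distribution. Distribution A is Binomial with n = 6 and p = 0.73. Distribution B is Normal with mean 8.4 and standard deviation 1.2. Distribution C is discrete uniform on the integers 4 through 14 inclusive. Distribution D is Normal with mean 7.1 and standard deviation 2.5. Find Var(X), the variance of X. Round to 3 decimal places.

Per component, A: μ=4.38, E[X²]=20.367; B: μ=8.4, E[X²]=72; C: μ=9, E[X²]=91; D: μ=7.1, E[X²]=56.66.
E[X] = 0.2·4.38 + 0.2·8.4 + 0.2·9 + 0.4·7.1 = 7.196.
E[X²] = 0.2·20.367 + 0.2·72 + 0.2·91 + 0.4·56.66 = 59.3374.
Var(X) = E[X²] − (E[X])² = 59.3374 − 51.7824 = 7.55498.

7.555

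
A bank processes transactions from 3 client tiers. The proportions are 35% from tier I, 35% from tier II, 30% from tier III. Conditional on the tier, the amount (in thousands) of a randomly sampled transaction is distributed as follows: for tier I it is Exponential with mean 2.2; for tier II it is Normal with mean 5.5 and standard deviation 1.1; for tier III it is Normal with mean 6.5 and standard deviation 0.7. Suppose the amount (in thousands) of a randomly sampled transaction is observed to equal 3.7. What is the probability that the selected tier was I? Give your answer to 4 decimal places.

Likelihoods f(3.7 | ·): I: 0.0845616; II: 0.0950748; III: 0.000191186.
Posterior ∝ prior × likelihood. Numerator for I: 0.35·0.0845616 = 0.0295965.
Normalizing constant: 0.35·0.0845616 + 0.35·0.0950748 + 0.3·0.000191186 = 0.0629301.
P(I | observation) = 0.0295965 / 0.0629301 = 0.470308.

0.4703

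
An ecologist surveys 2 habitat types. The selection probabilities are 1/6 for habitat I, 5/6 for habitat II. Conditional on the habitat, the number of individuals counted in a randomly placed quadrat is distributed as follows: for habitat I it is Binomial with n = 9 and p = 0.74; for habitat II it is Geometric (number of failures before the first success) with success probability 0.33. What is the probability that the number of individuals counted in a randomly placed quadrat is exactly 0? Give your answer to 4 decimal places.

Conditional on each habitat, P(X = 0): I: 5.4295e-06; II: 0.33.
By total probability, P(X = 0) = 0.166667·5.4295e-06 + 0.833333·0.33 = 0.275001.

0.2750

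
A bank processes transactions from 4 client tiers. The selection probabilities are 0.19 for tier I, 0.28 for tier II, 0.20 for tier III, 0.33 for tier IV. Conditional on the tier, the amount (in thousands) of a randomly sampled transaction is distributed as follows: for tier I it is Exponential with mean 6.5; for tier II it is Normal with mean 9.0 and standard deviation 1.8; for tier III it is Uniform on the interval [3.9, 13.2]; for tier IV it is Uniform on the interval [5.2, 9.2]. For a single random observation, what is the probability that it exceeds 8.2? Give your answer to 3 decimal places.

0.432

Conditional on each tier, P(X > 8.2): I: 0.283218; II: 0.671639; III: 0.537634; IV: 0.25.
By total probability, P(X > 8.2) = 0.19·0.283218 + 0.28·0.671639 + 0.2·0.537634 + 0.33·0.25 = 0.431897.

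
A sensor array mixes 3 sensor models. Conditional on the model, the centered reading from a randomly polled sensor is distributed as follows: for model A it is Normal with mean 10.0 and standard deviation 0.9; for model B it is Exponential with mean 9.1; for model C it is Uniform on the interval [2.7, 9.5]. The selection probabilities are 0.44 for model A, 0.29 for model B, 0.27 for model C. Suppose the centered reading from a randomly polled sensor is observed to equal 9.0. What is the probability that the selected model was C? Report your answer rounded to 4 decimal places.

0.2533

Likelihoods f(9.0 | ·): A: 0.239103; B: 0.040873; C: 0.147059.
Posterior ∝ prior × likelihood. Numerator for C: 0.27·0.147059 = 0.0397059.
Normalizing constant: 0.44·0.239103 + 0.29·0.040873 + 0.27·0.147059 = 0.156764.
P(C | observation) = 0.0397059 / 0.156764 = 0.253284.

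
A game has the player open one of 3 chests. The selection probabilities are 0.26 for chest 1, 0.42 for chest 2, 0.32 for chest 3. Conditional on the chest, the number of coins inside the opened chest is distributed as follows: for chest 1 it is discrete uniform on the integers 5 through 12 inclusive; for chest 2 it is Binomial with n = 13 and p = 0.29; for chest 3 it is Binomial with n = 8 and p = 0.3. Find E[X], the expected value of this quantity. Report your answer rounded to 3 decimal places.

Component means — 1: 8.5; 2: 3.77; 3: 2.4.
E[X] = 0.26·8.5 + 0.42·3.77 + 0.32·2.4 = 4.5614.

4.561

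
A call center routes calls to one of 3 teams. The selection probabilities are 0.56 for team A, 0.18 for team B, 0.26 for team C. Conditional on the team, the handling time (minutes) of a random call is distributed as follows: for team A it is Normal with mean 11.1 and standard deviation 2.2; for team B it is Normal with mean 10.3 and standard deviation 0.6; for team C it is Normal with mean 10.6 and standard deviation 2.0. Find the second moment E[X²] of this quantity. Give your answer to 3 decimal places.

For each component E[X²] = Var + (mean)², giving A: 128.05; B: 106.45; C: 116.36.
Overall E[X²] = 0.56·128.05 + 0.18·106.45 + 0.26·116.36 = 121.123.

121.123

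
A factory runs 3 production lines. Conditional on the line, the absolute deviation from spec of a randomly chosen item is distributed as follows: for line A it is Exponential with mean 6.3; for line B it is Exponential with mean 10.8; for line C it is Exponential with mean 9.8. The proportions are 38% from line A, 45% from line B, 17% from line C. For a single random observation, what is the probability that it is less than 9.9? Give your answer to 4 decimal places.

Conditional on each line, P(X < 9.9): A: 0.792252; B: 0.60015; C: 0.635855.
By total probability, P(X < 9.9) = 0.38·0.792252 + 0.45·0.60015 + 0.17·0.635855 = 0.679219.

0.6792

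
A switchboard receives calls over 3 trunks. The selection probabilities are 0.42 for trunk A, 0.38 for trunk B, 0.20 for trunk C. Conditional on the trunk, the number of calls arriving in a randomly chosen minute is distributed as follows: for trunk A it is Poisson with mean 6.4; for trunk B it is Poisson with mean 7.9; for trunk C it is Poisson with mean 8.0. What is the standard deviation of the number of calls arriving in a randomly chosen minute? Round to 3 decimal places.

Per component, A: μ=6.4, E[X²]=47.36; B: μ=7.9, E[X²]=70.31; C: μ=8, E[X²]=72.
E[X] = 0.42·6.4 + 0.38·7.9 + 0.2·8 = 7.29.
E[X²] = 0.42·47.36 + 0.38·70.31 + 0.2·72 = 61.009.
Var(X) = E[X²] − (E[X])² = 61.009 − 53.1441 = 7.8649.
SD(X) = √7.8649 = 2.80444.

2.804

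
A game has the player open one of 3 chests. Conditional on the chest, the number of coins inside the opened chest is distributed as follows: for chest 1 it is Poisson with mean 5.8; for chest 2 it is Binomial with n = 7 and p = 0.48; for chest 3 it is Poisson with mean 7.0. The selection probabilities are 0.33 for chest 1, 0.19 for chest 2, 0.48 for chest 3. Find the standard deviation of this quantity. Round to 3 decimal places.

Per component, 1: μ=5.8, E[X²]=39.44; 2: μ=3.36, E[X²]=13.0368; 3: μ=7, E[X²]=56.
E[X] = 0.33·5.8 + 0.19·3.36 + 0.48·7 = 5.9124.
E[X²] = 0.33·39.44 + 0.19·13.0368 + 0.48·56 = 42.3722.
Var(X) = E[X²] − (E[X])² = 42.3722 − 34.9565 = 7.41572.
SD(X) = √7.41572 = 2.72318.

2.723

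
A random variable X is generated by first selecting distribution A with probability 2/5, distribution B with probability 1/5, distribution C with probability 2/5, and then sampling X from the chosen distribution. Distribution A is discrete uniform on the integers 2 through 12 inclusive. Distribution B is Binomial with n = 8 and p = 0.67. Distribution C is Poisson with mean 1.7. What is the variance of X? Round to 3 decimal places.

10.815

Per component, A: μ=7, E[X²]=59; B: μ=5.36, E[X²]=30.4984; C: μ=1.7, E[X²]=4.59.
E[X] = 0.4·7 + 0.2·5.36 + 0.4·1.7 = 4.552.
E[X²] = 0.4·59 + 0.2·30.4984 + 0.4·4.59 = 31.5357.
Var(X) = E[X²] − (E[X])² = 31.5357 − 20.7207 = 10.815.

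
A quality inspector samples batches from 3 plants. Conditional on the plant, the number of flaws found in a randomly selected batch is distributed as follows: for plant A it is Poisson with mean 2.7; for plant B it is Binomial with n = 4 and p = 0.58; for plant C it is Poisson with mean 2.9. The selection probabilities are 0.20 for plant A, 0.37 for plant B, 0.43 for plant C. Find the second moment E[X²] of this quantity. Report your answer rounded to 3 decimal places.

9.213

For each component E[X²] = Var + (mean)², giving A: 9.99; B: 6.3568; C: 11.31.
Overall E[X²] = 0.2·9.99 + 0.37·6.3568 + 0.43·11.31 = 9.21332.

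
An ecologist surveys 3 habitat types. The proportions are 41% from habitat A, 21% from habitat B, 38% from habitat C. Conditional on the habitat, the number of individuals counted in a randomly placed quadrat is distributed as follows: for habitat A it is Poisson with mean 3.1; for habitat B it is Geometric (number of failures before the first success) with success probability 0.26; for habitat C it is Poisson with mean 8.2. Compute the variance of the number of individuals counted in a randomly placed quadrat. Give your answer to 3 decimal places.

13.031

Per component, A: μ=3.1, E[X²]=12.71; B: μ=2.84615, E[X²]=19.0473; C: μ=8.2, E[X²]=75.44.
E[X] = 0.41·3.1 + 0.21·2.84615 + 0.38·8.2 = 4.98469.
E[X²] = 0.41·12.71 + 0.21·19.0473 + 0.38·75.44 = 37.8782.
Var(X) = E[X²] − (E[X])² = 37.8782 − 24.8472 = 13.0311.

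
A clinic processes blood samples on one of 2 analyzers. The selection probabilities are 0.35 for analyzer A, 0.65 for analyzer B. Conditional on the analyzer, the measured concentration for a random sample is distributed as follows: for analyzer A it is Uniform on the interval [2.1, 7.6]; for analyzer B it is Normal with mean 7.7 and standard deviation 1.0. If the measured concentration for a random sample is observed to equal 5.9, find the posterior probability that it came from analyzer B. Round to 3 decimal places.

0.446

Likelihoods f(5.9 | ·): A: 0.181818; B: 0.0789502.
Posterior ∝ prior × likelihood. Numerator for B: 0.65·0.0789502 = 0.0513176.
Normalizing constant: 0.35·0.181818 + 0.65·0.0789502 = 0.114954.
P(B | observation) = 0.0513176 / 0.114954 = 0.446419.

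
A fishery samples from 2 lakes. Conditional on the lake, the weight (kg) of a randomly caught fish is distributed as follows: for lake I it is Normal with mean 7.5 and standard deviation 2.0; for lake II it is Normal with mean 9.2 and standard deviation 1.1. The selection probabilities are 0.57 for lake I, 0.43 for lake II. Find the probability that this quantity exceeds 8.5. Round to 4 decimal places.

Conditional on each lake, P(X > 8.5): I: 0.308538; II: 0.73773.
By total probability, P(X > 8.5) = 0.57·0.308538 + 0.43·0.73773 = 0.49309.

0.4931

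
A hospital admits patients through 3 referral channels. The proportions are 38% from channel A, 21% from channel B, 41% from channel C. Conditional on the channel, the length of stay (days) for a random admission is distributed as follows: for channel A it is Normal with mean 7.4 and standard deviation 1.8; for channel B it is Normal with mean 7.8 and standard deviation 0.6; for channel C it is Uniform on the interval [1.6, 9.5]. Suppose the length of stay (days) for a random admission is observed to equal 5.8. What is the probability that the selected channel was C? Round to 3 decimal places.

0.475

Likelihoods f(5.8 | ·): A: 0.149302; B: 0.00257046; C: 0.126582.
Posterior ∝ prior × likelihood. Numerator for C: 0.41·0.126582 = 0.0518987.
Normalizing constant: 0.38·0.149302 + 0.21·0.00257046 + 0.41·0.126582 = 0.109173.
P(C | observation) = 0.0518987 / 0.109173 = 0.47538.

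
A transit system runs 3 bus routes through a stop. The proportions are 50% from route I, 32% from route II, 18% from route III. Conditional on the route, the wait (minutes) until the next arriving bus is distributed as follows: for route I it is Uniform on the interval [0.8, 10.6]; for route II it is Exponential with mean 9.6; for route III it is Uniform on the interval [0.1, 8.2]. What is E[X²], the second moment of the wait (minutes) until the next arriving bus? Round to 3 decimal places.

83.313

For each component E[X²] = Var + (mean)², giving I: 40.4933; II: 184.32; III: 22.69.
Overall E[X²] = 0.5·40.4933 + 0.32·184.32 + 0.18·22.69 = 83.3133.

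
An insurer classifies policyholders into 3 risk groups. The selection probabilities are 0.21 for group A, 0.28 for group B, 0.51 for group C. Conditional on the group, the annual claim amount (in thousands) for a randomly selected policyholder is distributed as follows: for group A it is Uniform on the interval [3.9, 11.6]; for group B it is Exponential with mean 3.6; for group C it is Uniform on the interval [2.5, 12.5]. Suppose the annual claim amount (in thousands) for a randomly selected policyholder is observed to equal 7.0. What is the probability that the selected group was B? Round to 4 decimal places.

Likelihoods f(7.0 | ·): A: 0.12987; B: 0.0397407; C: 0.1.
Posterior ∝ prior × likelihood. Numerator for B: 0.28·0.0397407 = 0.0111274.
Normalizing constant: 0.21·0.12987 + 0.28·0.0397407 + 0.51·0.1 = 0.0894001.
P(B | observation) = 0.0111274 / 0.0894001 = 0.124467.

0.1245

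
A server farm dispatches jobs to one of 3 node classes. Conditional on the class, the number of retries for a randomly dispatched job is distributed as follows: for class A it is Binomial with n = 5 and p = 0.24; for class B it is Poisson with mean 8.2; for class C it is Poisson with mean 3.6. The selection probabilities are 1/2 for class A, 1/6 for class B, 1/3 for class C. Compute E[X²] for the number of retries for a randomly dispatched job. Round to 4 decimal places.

19.2693

For each component E[X²] = Var + (mean)², giving A: 2.352; B: 75.44; C: 16.56.
Overall E[X²] = 0.5·2.352 + 0.166667·75.44 + 0.333333·16.56 = 19.2693.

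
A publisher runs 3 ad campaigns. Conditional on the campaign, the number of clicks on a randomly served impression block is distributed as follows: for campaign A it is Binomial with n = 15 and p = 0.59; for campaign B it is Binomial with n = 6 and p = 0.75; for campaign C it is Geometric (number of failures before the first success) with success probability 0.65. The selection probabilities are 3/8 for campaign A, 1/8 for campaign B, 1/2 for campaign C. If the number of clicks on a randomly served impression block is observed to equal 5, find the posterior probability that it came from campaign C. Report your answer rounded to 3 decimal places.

Likelihoods P(X=5 | ·): A: 0.0288173; B: 0.355957; C: 0.00341392.
Posterior ∝ prior × likelihood. Numerator for C: 0.5·0.00341392 = 0.00170696.
Normalizing constant: 0.375·0.0288173 + 0.125·0.355957 + 0.5·0.00341392 = 0.0570081.
P(C | observation) = 0.00170696 / 0.0570081 = 0.0299424.

0.030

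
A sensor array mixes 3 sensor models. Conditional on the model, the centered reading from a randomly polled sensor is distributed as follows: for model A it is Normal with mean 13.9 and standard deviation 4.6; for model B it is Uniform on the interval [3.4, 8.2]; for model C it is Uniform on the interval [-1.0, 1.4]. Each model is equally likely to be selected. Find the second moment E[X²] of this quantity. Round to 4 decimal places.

For each component E[X²] = Var + (mean)², giving A: 214.37; B: 35.56; C: 0.52.
Overall E[X²] = 0.333333·214.37 + 0.333333·35.56 + 0.333333·0.52 = 83.4833.

83.4833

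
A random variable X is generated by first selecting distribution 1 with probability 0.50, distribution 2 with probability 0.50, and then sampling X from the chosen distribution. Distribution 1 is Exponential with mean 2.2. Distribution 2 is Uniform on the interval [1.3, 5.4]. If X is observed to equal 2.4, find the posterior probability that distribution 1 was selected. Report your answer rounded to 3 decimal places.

Likelihoods f(2.4 | ·): 1: 0.152687; 2: 0.243902.
Posterior ∝ prior × likelihood. Numerator for 1: 0.5·0.152687 = 0.0763434.
Normalizing constant: 0.5·0.152687 + 0.5·0.243902 = 0.198295.
P(1 | observation) = 0.0763434 / 0.198295 = 0.385.

0.385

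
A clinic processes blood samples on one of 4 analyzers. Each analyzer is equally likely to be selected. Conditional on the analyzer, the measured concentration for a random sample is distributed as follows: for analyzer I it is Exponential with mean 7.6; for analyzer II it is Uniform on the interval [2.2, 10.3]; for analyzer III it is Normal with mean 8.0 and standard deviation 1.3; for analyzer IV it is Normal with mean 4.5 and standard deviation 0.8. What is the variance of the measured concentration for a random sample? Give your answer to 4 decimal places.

Per component, I: μ=7.6, E[X²]=115.52; II: μ=6.25, E[X²]=44.53; III: μ=8, E[X²]=65.69; IV: μ=4.5, E[X²]=20.89.
E[X] = 0.25·7.6 + 0.25·6.25 + 0.25·8 + 0.25·4.5 = 6.5875.
E[X²] = 0.25·115.52 + 0.25·44.53 + 0.25·65.69 + 0.25·20.89 = 61.6575.
Var(X) = E[X²] − (E[X])² = 61.6575 − 43.3952 = 18.2623.

18.2623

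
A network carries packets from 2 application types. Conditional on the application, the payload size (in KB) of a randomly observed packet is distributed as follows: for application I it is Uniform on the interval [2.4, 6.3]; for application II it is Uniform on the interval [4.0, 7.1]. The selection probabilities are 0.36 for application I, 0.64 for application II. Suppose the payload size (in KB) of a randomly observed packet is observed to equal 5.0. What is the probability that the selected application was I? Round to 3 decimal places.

Likelihoods f(5.0 | ·): I: 0.25641; II: 0.322581.
Posterior ∝ prior × likelihood. Numerator for I: 0.36·0.25641 = 0.0923077.
Normalizing constant: 0.36·0.25641 + 0.64·0.322581 = 0.298759.
P(I | observation) = 0.0923077 / 0.298759 = 0.30897.

0.309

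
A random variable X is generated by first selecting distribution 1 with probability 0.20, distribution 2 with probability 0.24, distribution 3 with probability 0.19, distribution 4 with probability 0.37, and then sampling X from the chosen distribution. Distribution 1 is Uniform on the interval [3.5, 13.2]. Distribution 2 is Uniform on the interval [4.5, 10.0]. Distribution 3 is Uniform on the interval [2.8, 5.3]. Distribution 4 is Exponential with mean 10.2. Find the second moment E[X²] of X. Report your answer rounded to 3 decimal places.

For each component E[X²] = Var + (mean)², giving 1: 77.5633; 2: 55.0833; 3: 16.9233; 4: 208.08.
Overall E[X²] = 0.2·77.5633 + 0.24·55.0833 + 0.19·16.9233 + 0.37·208.08 = 108.938.

108.938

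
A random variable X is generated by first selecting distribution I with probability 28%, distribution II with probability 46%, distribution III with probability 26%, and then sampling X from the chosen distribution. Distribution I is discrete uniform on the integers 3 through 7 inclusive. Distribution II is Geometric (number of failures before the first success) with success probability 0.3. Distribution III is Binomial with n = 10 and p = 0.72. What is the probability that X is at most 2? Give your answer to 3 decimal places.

0.302

Conditional on each component, P(X ≤ 2): I: 0; II: 0.657; III: 0.000960463.
By total probability, P(X ≤ 2) = 0.28·0 + 0.46·0.657 + 0.26·0.000960463 = 0.30247.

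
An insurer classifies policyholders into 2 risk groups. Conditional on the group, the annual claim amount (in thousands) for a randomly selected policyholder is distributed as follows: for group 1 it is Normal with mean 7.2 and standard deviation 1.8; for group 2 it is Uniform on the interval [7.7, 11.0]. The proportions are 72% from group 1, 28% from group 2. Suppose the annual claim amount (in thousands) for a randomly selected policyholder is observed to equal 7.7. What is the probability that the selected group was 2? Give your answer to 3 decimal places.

0.356

Likelihoods f(7.7 | ·): 1: 0.213247; 2: 0.30303.
Posterior ∝ prior × likelihood. Numerator for 2: 0.28·0.30303 = 0.0848485.
Normalizing constant: 0.72·0.213247 + 0.28·0.30303 = 0.238386.
P(2 | observation) = 0.0848485 / 0.238386 = 0.355929.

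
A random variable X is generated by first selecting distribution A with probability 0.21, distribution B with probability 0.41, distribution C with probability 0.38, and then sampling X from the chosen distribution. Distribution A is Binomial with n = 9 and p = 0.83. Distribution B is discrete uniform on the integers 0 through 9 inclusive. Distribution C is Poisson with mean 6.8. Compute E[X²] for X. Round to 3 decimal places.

For each component E[X²] = Var + (mean)², giving A: 57.0708; B: 28.5; C: 53.04.
Overall E[X²] = 0.21·57.0708 + 0.41·28.5 + 0.38·53.04 = 43.8251.

43.825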